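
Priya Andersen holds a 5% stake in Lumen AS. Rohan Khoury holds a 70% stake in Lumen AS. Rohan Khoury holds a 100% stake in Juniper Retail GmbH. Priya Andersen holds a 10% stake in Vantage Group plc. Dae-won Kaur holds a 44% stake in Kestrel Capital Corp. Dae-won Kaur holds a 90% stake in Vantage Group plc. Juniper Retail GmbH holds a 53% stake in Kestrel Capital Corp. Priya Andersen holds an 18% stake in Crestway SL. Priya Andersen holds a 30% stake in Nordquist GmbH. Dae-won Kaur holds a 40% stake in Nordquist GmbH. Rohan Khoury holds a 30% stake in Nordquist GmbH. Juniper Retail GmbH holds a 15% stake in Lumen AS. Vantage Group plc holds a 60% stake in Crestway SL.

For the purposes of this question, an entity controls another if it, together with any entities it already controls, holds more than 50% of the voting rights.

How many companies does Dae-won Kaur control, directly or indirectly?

Dae-won holds 90% of Vantage, so Dae-won controls Vantage.
Vantage holds 60% of Crestway, so Dae-won controls Crestway.
No other company's threshold is met.
Dae-won controls 2 companies.

2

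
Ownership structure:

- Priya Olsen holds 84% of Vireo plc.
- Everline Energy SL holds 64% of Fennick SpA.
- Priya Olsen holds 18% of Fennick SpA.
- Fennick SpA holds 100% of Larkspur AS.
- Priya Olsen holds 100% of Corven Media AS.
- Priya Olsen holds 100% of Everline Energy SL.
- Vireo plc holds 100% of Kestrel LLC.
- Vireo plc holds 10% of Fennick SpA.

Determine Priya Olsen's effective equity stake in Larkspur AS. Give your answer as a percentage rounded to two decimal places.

90.40%

Priya reaches Larkspur along 3 paths.
Via Everline → Fennick: 100% × 64% × 100% = 64%.
Via Vireo → Fennick: 84% × 10% × 100% = 8.4%.
Via Fennick: 18% × 100% = 18%.
Total: 64% + 8.4% + 18% = 90.4%.
Rounded: 90.40%.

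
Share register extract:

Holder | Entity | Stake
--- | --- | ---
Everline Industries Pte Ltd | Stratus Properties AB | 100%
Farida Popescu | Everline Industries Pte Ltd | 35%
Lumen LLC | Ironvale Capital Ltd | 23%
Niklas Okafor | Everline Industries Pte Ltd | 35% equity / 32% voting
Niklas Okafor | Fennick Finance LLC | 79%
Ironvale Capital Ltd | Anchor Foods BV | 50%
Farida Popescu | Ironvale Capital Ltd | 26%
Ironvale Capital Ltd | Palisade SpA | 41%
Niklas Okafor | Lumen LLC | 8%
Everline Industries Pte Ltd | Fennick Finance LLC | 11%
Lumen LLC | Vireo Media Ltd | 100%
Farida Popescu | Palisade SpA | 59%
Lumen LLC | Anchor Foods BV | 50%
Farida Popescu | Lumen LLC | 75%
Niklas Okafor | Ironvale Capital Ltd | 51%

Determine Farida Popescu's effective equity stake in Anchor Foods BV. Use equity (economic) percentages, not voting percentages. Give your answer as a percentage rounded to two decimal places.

Farida reaches Anchor along 3 paths.
Via Lumen: 75% × 50% = 37.5%.
Via Lumen → Ironvale: 75% × 23% × 50% = 8.625%.
Via Ironvale: 26% × 50% = 13%.
Total: 37.5% + 8.625% + 13% = 59.125%.
Rounded: 59.13%.

59.13%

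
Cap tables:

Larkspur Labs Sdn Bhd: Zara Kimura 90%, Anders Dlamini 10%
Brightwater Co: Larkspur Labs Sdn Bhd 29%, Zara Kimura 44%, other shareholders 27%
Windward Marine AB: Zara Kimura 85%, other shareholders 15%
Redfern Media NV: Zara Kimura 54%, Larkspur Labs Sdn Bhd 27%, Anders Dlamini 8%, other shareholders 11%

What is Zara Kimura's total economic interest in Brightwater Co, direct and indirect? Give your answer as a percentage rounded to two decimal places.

70.10%

Zara reaches Brightwater along 2 paths.
Via Larkspur: 90% × 29% = 26.1%.
Direct stake: 44% = 44%.
Total: 26.1% + 44% = 70.1%.
Rounded: 70.10%.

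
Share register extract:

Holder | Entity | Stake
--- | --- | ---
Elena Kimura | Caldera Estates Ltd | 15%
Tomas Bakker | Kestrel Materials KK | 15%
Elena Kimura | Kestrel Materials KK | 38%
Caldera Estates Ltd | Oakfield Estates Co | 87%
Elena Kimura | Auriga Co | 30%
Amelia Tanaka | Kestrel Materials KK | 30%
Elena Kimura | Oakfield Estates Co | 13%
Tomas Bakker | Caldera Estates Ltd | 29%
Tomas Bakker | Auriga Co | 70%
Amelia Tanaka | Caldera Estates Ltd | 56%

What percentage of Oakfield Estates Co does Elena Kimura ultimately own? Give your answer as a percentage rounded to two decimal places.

Elena reaches Oakfield along 2 paths.
Direct stake: 13% = 13%.
Via Caldera: 15% × 87% = 13.05%.
Total: 13% + 13.05% = 26.05%.

26.05%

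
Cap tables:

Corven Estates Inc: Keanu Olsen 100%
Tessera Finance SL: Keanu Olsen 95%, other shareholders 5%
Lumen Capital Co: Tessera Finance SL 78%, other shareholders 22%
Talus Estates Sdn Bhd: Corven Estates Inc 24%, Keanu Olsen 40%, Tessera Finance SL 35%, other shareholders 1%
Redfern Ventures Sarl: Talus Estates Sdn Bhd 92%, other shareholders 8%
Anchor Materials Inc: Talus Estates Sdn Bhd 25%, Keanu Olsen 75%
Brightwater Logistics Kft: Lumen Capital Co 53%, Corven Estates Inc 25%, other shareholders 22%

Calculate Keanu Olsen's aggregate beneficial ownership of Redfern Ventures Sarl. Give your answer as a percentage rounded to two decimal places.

89.47%

Keanu reaches Redfern along 3 paths.
Via Corven → Talus: 100% × 24% × 92% = 22.08%.
Via Talus: 40% × 92% = 36.8%.
Via Tessera → Talus: 95% × 35% × 92% = 30.59%.
Total: 22.08% + 36.8% + 30.59% = 89.47%.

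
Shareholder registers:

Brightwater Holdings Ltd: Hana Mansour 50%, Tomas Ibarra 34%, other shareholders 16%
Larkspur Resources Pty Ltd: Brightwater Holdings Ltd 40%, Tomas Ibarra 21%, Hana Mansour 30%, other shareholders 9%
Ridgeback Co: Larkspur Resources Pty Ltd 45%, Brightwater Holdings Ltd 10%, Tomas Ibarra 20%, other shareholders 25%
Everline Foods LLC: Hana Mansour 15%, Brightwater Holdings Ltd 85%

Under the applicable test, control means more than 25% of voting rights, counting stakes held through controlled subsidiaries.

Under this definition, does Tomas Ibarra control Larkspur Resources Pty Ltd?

Tomas holds 34% of Brightwater, so Tomas controls Brightwater.
Brightwater and Tomas together hold 40% + 21% = 61% of Larkspur, so Tomas controls Larkspur.

Yes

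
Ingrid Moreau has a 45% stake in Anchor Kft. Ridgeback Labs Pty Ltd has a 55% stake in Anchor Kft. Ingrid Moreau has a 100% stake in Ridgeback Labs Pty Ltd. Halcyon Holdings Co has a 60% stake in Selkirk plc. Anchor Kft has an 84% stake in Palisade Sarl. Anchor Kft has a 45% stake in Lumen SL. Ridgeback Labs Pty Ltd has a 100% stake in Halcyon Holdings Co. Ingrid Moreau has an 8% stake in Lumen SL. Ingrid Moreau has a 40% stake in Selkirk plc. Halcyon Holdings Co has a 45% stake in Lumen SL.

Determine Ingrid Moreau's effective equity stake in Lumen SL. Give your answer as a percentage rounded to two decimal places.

98.00%

Ingrid reaches Lumen along 4 paths.
Direct stake: 8% = 8%.
Via Ridgeback → Anchor: 100% × 55% × 45% = 24.75%.
Via Anchor: 45% × 45% = 20.25%.
Via Ridgeback → Halcyon: 100% × 100% × 45% = 45%.
Total: 8% + 24.75% + 20.25% + 45% = 98%.
Rounded: 98.00%.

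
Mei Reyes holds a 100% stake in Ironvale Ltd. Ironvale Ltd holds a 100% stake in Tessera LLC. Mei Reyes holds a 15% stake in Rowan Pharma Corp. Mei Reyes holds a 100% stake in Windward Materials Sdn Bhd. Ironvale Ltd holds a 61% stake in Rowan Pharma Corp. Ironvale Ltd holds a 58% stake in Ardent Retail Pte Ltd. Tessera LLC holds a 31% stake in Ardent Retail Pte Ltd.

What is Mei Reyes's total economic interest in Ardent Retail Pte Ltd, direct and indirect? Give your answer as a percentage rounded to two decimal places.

89.00%

Mei reaches Ardent along 2 paths.
Via Ironvale → Tessera: 100% × 100% × 31% = 31%.
Via Ironvale: 100% × 58% = 58%.
Total: 31% + 58% = 89%.
Rounded: 89.00%.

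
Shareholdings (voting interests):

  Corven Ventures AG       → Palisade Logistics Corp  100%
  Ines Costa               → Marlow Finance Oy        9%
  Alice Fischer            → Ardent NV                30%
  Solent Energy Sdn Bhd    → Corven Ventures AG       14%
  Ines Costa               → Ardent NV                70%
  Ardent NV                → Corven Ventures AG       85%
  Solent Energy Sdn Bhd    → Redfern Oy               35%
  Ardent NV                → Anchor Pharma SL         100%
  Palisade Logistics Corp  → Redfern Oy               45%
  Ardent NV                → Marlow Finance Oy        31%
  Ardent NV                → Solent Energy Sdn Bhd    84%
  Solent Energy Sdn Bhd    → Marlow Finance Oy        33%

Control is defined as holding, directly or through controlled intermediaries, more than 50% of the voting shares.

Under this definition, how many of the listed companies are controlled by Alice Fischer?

Alice's largest direct stake is 30% in Ardent, which does not meet the threshold.
Alice controls 0 companies.

0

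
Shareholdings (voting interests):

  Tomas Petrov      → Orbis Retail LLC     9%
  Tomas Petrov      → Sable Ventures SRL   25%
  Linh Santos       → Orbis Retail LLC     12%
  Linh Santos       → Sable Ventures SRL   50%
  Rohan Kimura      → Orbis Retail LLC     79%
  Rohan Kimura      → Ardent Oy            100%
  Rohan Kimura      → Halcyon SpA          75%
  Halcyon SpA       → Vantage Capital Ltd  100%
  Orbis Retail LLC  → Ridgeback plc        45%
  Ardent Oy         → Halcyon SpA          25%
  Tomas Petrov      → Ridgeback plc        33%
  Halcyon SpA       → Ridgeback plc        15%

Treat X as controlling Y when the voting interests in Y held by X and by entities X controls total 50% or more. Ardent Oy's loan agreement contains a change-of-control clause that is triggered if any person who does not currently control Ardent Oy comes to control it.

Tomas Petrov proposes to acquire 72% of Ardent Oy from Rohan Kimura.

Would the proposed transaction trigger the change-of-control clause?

The purchase adds only to Tomas's holdings (Rohan's stake shrinks), so Tomas is the only person who could newly come to control Ardent.
Tomas's largest direct stake is 33% in Ridgeback, which does not meet the threshold, so Tomas controls no company.
Neither Tomas nor any entity Tomas controls holds any voting interest in Ardent.
So before the transaction, Tomas does not control Ardent.
After the purchase, Tomas holds 72% of Ardent directly, and Rohan's stake falls to 28%.
Tomas holds 72% of Ardent, so Tomas controls Ardent.
Tomas did not control Ardent before and does after, so the clause is triggered.

Yes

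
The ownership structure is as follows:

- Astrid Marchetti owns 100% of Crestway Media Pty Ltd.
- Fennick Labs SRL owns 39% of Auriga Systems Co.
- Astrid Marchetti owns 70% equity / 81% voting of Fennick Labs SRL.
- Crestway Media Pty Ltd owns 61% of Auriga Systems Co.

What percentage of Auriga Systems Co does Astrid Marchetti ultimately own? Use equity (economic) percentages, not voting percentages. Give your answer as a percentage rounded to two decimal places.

88.30%

Astrid reaches Auriga along 2 paths.
Via Crestway: 100% × 61% = 61%.
Via Fennick: 70% × 39% = 27.3%.
Total: 61% + 27.3% = 88.3%.
Rounded: 88.30%.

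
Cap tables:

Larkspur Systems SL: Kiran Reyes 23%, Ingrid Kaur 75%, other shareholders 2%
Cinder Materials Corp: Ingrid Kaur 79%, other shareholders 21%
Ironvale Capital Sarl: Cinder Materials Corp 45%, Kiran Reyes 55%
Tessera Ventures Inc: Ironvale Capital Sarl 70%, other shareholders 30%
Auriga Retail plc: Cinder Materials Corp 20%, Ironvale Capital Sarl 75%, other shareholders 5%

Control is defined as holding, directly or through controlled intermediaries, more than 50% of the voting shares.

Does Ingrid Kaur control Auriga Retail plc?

No

Ingrid holds 75% of Larkspur, so Ingrid controls Larkspur.
Ingrid holds 79% of Cinder, so Ingrid controls Cinder.
In Auriga, Ingrid's side holds only 20%, not > 50%.
So Ingrid does not control Auriga.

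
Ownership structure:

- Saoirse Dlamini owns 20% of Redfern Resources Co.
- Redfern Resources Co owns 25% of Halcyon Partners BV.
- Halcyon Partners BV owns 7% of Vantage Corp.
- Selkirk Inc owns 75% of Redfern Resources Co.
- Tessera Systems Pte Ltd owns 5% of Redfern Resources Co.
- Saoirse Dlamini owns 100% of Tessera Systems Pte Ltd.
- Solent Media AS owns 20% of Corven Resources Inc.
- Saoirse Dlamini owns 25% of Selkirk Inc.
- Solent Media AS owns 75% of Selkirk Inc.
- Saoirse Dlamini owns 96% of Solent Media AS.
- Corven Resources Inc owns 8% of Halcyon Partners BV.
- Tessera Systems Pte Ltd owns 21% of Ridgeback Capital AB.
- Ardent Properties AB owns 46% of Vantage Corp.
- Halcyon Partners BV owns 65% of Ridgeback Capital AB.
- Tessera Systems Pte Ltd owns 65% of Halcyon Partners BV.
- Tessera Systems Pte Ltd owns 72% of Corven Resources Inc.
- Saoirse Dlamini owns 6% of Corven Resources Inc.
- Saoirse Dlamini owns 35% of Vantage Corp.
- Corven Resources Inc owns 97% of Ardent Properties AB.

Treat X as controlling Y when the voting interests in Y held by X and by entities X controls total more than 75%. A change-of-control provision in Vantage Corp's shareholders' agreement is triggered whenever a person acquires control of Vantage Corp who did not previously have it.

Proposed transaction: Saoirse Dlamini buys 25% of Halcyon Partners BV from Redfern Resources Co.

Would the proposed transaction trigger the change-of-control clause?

No

The purchase adds only to Saoirse's holdings (Redfern's stake shrinks), so Saoirse is the only person who could newly come to control Vantage.
Saoirse holds 100% of Tessera, so Saoirse controls Tessera.
Saoirse holds 96% of Solent, so Saoirse controls Solent.
Solent and Tessera and Saoirse together hold 20% + 72% + 6% = 98% of Corven, so Saoirse controls Corven.
Corven holds 97% of Ardent, so Saoirse controls Ardent.
Saoirse and Solent together hold 25% + 75% = 100% of Selkirk, so Saoirse controls Selkirk.
Saoirse and Tessera and Selkirk together hold 20% + 5% + 75% = 100% of Redfern, so Saoirse controls Redfern.
Tessera and Corven and Redfern together hold 65% + 8% + 25% = 98% of Halcyon, so Saoirse controls Halcyon.
Saoirse and Halcyon and Ardent together hold 35% + 7% + 46% = 88% of Vantage, so Saoirse controls Vantage.
So Saoirse already controls Vantage before the transaction.
After the purchase, Saoirse holds 25% of Halcyon directly, and Redfern's stake falls to 0%.
Saoirse controlled Vantage already, so this is not a new person acquiring control; every other person's position is unchanged or reduced.
No new person acquires control, so the clause is not triggered.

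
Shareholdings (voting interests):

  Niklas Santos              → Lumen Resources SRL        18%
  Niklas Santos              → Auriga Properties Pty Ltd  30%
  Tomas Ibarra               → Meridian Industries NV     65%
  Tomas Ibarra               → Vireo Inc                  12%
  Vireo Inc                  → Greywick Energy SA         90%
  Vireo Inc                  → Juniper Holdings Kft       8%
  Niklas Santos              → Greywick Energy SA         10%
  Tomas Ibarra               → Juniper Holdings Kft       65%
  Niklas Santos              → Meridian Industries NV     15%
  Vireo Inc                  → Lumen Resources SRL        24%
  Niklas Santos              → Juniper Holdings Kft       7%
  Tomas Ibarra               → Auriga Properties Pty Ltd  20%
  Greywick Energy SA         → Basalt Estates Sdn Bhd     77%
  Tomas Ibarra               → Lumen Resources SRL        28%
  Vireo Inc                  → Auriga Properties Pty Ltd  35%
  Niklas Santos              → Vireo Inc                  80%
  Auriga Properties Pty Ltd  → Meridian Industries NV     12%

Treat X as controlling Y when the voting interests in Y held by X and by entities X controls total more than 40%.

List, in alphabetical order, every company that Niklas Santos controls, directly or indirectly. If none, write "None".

Auriga Properties Pty Ltd, Basalt Estates Sdn Bhd, Greywick Energy SA, Lumen Resources SRL, Vireo Inc

Niklas holds 80% of Vireo, so Niklas controls Vireo.
Vireo and Niklas together hold 24% + 18% = 42% of Lumen, so Niklas controls Lumen.
Niklas and Vireo together hold 10% + 90% = 100% of Greywick, so Niklas controls Greywick.
Niklas and Vireo together hold 30% + 35% = 65% of Auriga, so Niklas controls Auriga.
Greywick holds 77% of Basalt, so Niklas controls Basalt.
No other company's threshold is met.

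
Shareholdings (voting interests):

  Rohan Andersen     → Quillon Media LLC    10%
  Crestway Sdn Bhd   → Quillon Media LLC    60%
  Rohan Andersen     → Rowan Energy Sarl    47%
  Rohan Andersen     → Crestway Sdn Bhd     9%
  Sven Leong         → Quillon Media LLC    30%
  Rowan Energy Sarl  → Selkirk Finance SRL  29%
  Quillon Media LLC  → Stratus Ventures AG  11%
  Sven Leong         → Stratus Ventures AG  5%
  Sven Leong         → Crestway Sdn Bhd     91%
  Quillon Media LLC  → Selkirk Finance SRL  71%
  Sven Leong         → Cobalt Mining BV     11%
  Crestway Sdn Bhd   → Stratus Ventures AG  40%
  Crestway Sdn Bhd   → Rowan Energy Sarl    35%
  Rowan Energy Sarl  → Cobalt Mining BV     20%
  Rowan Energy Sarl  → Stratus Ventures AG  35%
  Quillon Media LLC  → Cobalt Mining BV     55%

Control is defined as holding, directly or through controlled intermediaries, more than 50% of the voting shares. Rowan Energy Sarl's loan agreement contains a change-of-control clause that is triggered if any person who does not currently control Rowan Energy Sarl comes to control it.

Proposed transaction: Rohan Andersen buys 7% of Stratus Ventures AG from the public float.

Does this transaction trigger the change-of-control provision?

No

The purchase changes only Rohan's holdings, so Rohan is the only person who could newly come to control Rowan.
Rohan's largest direct stake is 47% in Rowan, which does not meet the threshold, so Rohan controls no company.
In Rowan, Rohan's side holds only 47%, not > 50%.
So before the transaction, Rohan does not control Rowan.
After the purchase, Rohan holds 7% of Stratus directly.
Rohan's side now holds 7% of Stratus, not > 50%, so Rohan still does not control Stratus.
After the transaction, Rohan's side holds 47% of Rowan, not > 50%, so Rohan still does not control Rowan.
No new person acquires control, so the clause is not triggered.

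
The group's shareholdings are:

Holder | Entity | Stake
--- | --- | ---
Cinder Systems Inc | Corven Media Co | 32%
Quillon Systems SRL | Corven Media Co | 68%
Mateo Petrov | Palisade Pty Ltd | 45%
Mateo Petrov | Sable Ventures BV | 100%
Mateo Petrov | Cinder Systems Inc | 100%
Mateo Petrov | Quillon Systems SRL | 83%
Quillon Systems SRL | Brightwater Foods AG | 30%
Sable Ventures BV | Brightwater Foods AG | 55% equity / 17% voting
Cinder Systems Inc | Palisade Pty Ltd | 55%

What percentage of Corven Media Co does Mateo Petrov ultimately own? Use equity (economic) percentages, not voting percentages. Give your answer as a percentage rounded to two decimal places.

Mateo reaches Corven along 2 paths.
Via Quillon: 83% × 68% = 56.44%.
Via Cinder: 100% × 32% = 32%.
Total: 56.44% + 32% = 88.44%.

88.44%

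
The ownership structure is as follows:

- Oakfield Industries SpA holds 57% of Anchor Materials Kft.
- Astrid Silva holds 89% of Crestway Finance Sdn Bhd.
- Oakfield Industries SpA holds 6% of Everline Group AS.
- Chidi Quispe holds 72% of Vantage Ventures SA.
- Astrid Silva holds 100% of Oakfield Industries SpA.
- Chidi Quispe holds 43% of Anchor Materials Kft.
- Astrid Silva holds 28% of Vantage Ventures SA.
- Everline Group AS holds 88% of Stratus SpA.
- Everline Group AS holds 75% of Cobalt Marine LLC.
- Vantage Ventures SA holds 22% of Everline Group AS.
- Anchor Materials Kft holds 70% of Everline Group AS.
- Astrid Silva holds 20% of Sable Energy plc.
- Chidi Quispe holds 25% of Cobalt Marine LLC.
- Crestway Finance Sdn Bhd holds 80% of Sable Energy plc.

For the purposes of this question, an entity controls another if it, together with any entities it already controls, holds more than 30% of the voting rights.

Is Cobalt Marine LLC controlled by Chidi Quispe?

Yes

Chidi holds 43% of Anchor, so Chidi controls Anchor.
Chidi holds 72% of Vantage, so Chidi controls Vantage.
Vantage and Anchor together hold 22% + 70% = 92% of Everline, so Chidi controls Everline.
Everline and Chidi together hold 75% + 25% = 100% of Cobalt, so Chidi controls Cobalt.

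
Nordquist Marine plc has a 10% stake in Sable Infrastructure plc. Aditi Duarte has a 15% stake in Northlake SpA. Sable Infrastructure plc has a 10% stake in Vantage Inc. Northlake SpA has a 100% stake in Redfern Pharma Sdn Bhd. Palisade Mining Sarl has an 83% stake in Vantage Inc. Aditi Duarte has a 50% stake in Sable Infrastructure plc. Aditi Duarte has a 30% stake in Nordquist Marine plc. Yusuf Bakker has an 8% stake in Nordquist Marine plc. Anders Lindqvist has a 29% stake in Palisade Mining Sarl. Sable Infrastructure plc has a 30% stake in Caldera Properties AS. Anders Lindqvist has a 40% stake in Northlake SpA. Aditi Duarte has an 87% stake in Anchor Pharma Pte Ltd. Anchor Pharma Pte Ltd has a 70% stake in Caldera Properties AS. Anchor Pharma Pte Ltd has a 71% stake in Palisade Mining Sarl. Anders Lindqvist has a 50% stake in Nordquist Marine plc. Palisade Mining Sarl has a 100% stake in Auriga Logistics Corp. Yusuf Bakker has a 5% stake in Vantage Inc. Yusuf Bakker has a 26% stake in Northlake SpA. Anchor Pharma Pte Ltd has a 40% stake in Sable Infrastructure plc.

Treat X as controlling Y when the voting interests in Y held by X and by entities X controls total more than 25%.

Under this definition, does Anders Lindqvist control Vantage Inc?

Anders holds 29% of Palisade, so Anders controls Palisade.
Palisade holds 83% of Vantage, so Anders controls Vantage.

Yes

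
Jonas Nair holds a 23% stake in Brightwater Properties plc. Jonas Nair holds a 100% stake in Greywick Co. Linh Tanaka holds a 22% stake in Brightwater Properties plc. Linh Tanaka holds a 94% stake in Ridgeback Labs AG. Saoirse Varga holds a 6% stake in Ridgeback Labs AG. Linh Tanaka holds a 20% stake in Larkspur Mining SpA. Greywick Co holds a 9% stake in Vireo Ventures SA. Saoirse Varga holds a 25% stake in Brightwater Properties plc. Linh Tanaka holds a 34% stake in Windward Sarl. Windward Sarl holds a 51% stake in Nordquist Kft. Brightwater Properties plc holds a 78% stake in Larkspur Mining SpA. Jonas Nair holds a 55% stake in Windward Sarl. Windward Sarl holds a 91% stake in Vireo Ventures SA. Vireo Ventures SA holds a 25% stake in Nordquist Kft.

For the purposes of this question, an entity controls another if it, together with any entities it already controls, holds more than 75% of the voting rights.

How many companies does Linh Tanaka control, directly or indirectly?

Linh holds 94% of Ridgeback, so Linh controls Ridgeback.
No other company's threshold is met.
Linh controls 1 company.

1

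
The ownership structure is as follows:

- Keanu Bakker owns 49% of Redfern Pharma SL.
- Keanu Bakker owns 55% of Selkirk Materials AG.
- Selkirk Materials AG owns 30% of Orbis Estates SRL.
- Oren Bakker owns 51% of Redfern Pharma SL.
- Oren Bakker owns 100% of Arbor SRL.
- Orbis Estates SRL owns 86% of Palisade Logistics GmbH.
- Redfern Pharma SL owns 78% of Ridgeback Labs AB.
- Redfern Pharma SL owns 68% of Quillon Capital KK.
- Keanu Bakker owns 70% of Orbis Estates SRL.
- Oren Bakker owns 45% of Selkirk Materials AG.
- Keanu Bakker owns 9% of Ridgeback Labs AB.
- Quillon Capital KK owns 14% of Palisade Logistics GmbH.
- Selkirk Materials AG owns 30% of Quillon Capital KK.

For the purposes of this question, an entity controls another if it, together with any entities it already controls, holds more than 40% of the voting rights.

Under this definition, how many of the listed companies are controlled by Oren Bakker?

Oren holds 45% of Selkirk, so Oren controls Selkirk.
Oren holds 51% of Redfern, so Oren controls Redfern.
Redfern holds 78% of Ridgeback, so Oren controls Ridgeback.
Oren holds 100% of Arbor, so Oren controls Arbor.
Selkirk and Redfern together hold 30% + 68% = 98% of Quillon, so Oren controls Quillon.
No other company's threshold is met.
Oren controls 5 companies.

5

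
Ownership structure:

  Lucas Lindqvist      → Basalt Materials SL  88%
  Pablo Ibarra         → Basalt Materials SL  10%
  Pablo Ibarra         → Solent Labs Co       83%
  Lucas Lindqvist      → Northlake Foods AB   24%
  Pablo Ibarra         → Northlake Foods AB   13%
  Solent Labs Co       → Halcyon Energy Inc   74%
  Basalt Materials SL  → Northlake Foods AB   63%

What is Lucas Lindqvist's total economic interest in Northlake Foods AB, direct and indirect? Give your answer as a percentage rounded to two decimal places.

79.44%

Lucas reaches Northlake along 2 paths.
Direct stake: 24% = 24%.
Via Basalt: 88% × 63% = 55.44%.
Total: 24% + 55.44% = 79.44%.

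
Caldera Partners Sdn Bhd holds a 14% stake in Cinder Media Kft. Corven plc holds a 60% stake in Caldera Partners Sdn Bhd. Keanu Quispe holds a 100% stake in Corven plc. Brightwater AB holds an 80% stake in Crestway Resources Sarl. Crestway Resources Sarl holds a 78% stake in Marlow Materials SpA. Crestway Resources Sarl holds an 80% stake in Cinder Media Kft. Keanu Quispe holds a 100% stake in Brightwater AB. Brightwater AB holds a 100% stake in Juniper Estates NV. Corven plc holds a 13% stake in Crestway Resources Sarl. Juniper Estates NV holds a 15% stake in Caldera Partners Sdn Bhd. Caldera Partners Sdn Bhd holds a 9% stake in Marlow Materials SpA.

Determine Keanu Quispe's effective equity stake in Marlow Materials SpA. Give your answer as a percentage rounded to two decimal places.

79.29%

Keanu reaches Marlow along 4 paths.
Via Brightwater → Crestway: 100% × 80% × 78% = 62.4%.
Via Corven → Crestway: 100% × 13% × 78% = 10.14%.
Via Corven → Caldera: 100% × 60% × 9% = 5.4%.
Via Brightwater → Juniper → Caldera: 100% × 100% × 15% × 9% = 1.35%.
Total: 62.4% + 10.14% + 5.4% + 1.35% = 79.29%.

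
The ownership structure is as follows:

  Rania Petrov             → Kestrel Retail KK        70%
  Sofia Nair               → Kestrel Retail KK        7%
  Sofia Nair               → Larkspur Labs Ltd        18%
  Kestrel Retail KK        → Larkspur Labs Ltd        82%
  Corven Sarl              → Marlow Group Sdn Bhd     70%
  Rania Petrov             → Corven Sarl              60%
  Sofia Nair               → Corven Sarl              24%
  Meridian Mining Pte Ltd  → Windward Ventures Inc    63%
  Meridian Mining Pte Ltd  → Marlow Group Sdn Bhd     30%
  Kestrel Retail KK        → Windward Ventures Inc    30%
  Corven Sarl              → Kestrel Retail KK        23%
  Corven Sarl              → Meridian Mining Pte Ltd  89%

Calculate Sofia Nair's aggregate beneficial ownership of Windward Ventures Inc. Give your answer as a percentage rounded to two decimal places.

17.21%

Sofia reaches Windward along 3 paths.
Via Corven → Meridian: 24% × 89% × 63% = 13.4568%.
Via Kestrel: 7% × 30% = 2.1%.
Via Corven → Kestrel: 24% × 23% × 30% = 1.656%.
Total: 13.4568% + 2.1% + 1.656% = 17.2128%.
Rounded: 17.21%.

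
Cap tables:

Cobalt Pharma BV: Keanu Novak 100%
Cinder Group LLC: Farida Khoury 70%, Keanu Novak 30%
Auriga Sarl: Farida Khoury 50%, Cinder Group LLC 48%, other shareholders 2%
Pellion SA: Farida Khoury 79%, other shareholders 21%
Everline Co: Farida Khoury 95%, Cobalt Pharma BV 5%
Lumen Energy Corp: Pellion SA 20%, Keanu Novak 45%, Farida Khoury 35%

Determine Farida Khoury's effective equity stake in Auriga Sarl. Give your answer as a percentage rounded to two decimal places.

Farida reaches Auriga along 2 paths.
Direct stake: 50% = 50%.
Via Cinder: 70% × 48% = 33.6%.
Total: 50% + 33.6% = 83.6%.
Rounded: 83.60%.

83.60%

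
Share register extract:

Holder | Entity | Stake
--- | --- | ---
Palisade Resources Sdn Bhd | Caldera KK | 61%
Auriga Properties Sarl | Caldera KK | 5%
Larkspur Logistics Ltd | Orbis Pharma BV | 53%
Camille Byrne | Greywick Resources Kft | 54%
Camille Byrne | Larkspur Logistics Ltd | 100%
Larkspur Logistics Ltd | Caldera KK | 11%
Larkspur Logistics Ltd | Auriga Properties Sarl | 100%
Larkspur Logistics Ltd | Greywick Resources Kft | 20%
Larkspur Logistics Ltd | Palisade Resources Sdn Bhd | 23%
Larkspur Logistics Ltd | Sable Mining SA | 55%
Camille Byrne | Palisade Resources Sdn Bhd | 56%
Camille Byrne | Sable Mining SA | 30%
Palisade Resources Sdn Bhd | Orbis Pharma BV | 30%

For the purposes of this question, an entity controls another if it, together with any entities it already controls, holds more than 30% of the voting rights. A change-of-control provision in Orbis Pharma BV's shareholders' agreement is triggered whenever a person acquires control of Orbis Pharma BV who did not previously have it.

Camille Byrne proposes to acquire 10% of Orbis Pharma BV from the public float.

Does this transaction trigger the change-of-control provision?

No

The purchase changes only Camille's holdings, so Camille is the only person who could newly come to control Orbis.
Camille holds 100% of Larkspur, so Camille controls Larkspur.
Larkspur and Camille together hold 23% + 56% = 79% of Palisade, so Camille controls Palisade.
Larkspur and Palisade together hold 53% + 30% = 83% of Orbis, so Camille controls Orbis.
So Camille already controls Orbis before the transaction.
After the purchase, Camille holds 10% of Orbis directly.
Camille controlled Orbis already, so this is not a new person acquiring control; every other person's position is unchanged or reduced.
No new person acquires control, so the clause is not triggered.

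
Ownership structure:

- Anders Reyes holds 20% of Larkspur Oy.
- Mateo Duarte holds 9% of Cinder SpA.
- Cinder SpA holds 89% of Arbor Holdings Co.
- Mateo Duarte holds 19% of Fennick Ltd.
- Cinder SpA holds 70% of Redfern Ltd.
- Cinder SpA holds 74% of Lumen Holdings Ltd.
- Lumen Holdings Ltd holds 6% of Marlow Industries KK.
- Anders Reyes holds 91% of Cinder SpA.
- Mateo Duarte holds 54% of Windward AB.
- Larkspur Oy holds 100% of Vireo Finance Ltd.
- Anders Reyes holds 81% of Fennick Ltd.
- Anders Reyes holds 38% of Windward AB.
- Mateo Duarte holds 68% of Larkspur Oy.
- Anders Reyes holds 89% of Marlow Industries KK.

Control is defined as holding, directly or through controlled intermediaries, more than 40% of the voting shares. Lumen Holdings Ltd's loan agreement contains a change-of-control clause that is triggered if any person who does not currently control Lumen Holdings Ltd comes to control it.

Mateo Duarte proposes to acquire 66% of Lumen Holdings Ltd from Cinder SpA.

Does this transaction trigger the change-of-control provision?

Yes

The purchase adds only to Mateo's holdings (Cinder's stake shrinks), so Mateo is the only person who could newly come to control Lumen.
Mateo holds 68% of Larkspur, so Mateo controls Larkspur.
Mateo holds 54% of Windward, so Mateo controls Windward.
Larkspur holds 100% of Vireo, so Mateo controls Vireo.
Neither Mateo nor any entity Mateo controls holds any voting interest in Lumen.
So before the transaction, Mateo does not control Lumen.
After the purchase, Mateo holds 66% of Lumen directly, and Cinder's stake falls to 8%.
Mateo holds 66% of Lumen, so Mateo controls Lumen.
Mateo did not control Lumen before and does after, so the clause is triggered.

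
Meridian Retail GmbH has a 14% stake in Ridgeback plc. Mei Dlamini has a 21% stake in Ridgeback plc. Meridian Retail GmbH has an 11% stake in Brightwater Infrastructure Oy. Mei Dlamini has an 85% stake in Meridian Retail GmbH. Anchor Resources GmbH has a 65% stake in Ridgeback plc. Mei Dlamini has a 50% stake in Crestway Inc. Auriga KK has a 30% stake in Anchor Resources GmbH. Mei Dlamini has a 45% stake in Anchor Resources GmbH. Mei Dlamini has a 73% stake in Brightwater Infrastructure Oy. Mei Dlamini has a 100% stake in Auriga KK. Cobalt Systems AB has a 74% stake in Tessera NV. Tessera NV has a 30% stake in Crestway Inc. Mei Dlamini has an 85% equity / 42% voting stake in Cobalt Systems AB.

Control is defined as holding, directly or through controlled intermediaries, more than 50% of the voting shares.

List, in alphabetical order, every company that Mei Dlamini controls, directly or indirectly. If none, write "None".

Mei holds 100% of Auriga, so Mei controls Auriga.
Mei holds 85% of Meridian, so Mei controls Meridian.
Mei and Auriga together hold 45% + 30% = 75% of Anchor, so Mei controls Anchor.
Mei and Meridian together hold 73% + 11% = 84% of Brightwater, so Mei controls Brightwater.
Mei and Anchor and Meridian together hold 21% + 65% + 14% = 100% of Ridgeback, so Mei controls Ridgeback.
No other company's threshold is met.

Anchor Resources GmbH, Auriga KK, Brightwater Infrastructure Oy, Meridian Retail GmbH, Ridgeback plc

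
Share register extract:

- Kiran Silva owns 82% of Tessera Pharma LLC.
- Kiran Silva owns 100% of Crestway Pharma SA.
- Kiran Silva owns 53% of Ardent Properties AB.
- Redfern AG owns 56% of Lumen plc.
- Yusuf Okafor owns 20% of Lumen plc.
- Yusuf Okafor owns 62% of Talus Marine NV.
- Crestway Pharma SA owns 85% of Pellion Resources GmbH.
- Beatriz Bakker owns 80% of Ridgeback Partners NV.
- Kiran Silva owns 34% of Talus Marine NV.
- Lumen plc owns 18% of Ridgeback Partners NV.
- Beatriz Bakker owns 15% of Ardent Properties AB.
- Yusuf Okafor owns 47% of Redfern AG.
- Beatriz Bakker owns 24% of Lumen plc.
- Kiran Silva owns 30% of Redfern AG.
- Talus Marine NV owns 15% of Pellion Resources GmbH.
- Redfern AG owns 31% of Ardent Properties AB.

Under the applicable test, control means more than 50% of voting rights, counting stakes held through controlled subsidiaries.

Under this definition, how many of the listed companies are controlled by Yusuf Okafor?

Yusuf holds 62% of Talus, so Yusuf controls Talus.
No other company's threshold is met.
Yusuf controls 1 company.

1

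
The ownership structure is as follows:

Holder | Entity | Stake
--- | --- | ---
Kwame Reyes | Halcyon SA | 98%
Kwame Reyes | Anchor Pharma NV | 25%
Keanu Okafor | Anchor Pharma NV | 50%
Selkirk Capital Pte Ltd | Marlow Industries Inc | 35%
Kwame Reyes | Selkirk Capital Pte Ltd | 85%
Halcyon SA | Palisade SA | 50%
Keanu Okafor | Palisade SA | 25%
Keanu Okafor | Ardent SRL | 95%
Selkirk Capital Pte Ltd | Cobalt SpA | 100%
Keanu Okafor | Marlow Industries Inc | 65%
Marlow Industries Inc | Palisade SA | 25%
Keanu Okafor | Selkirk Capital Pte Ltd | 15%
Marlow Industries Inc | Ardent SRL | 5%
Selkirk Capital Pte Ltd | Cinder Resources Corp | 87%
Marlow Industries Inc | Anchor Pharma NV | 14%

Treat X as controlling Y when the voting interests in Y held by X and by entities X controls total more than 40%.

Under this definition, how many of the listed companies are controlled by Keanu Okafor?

4

Keanu holds 65% of Marlow, so Keanu controls Marlow.
Keanu and Marlow together hold 50% + 14% = 64% of Anchor, so Keanu controls Anchor.
Keanu and Marlow together hold 25% + 25% = 50% of Palisade, so Keanu controls Palisade.
Keanu and Marlow together hold 95% + 5% = 100% of Ardent, so Keanu controls Ardent.
No other company's threshold is met.
Keanu controls 4 companies.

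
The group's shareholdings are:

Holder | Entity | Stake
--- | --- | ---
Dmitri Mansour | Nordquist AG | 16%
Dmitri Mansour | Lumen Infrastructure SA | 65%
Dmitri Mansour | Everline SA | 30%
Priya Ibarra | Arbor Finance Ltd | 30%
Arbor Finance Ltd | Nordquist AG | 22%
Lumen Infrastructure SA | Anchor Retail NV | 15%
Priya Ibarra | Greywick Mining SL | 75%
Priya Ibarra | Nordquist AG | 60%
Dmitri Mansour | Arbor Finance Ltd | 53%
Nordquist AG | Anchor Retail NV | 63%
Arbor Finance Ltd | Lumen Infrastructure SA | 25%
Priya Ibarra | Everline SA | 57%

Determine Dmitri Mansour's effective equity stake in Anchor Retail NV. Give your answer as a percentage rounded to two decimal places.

29.16%

Dmitri reaches Anchor along 4 paths.
Via Lumen: 65% × 15% = 9.75%.
Via Arbor → Lumen: 53% × 25% × 15% = 1.9875%.
Via Arbor → Nordquist: 53% × 22% × 63% = 7.3458%.
Via Nordquist: 16% × 63% = 10.08%.
Total: 9.75% + 1.9875% + 7.3458% + 10.08% = 29.1633%.
Rounded: 29.16%.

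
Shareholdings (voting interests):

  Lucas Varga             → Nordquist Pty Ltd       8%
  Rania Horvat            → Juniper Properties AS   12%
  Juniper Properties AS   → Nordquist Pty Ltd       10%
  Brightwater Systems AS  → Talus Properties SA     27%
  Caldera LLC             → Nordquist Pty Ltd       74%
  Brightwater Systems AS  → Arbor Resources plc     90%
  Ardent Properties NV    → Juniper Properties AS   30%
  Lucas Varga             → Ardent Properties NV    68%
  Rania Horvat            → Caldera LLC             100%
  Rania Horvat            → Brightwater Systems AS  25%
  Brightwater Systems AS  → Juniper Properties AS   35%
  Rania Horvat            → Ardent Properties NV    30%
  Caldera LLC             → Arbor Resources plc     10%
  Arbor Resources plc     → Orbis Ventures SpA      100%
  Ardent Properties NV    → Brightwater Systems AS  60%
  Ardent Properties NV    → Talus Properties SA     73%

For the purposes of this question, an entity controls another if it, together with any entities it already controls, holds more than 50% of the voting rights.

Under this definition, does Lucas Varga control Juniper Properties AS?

Yes

Lucas holds 68% of Ardent, so Lucas controls Ardent.
Ardent holds 60% of Brightwater, so Lucas controls Brightwater.
Ardent and Brightwater together hold 30% + 35% = 65% of Juniper, so Lucas controls Juniper.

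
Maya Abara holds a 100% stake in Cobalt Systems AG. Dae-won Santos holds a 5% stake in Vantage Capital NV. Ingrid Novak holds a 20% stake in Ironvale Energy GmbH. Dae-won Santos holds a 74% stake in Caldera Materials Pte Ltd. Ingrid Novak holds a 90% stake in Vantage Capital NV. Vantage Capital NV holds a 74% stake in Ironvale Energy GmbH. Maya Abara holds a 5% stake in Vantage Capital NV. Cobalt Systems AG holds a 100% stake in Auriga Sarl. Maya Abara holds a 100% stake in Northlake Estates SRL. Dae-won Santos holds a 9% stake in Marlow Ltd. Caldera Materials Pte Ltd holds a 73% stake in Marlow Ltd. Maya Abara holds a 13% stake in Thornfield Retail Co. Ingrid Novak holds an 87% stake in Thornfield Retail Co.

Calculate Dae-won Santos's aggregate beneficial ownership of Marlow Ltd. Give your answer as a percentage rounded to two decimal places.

Dae-won reaches Marlow along 2 paths.
Via Caldera: 74% × 73% = 54.02%.
Direct stake: 9% = 9%.
Total: 54.02% + 9% = 63.02%.

63.02%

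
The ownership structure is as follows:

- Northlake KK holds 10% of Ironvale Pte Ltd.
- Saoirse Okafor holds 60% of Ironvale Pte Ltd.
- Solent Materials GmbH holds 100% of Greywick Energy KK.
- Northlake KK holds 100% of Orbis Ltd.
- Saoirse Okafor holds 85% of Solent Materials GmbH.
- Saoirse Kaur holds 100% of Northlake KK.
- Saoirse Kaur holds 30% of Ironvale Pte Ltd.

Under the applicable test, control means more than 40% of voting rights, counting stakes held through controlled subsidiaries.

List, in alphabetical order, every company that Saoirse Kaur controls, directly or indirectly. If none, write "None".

Saoirse Kaur holds 100% of Northlake, so Saoirse Kaur controls Northlake.
Northlake holds 100% of Orbis, so Saoirse Kaur controls Orbis.
No other company's threshold is met.

Northlake KK, Orbis Ltd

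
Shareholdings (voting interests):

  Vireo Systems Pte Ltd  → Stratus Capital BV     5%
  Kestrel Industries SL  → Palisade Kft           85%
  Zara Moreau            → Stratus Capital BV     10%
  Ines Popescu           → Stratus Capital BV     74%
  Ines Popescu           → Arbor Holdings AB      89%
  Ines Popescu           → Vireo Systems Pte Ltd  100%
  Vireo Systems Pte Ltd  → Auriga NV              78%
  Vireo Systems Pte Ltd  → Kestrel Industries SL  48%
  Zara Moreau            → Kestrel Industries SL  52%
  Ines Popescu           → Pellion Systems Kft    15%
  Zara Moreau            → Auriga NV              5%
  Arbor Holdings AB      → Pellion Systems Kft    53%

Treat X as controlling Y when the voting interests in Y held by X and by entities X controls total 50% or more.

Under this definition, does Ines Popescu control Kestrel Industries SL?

Ines holds 100% of Vireo, so Ines controls Vireo.
Ines holds 89% of Arbor, so Ines controls Arbor.
Vireo holds 78% of Auriga, so Ines controls Auriga.
Ines and Arbor together hold 15% + 53% = 68% of Pellion, so Ines controls Pellion.
Vireo and Ines together hold 5% + 74% = 79% of Stratus, so Ines controls Stratus.
In Kestrel, Ines's side holds only 48%, not ≥ 50%.
So Ines does not control Kestrel.

No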